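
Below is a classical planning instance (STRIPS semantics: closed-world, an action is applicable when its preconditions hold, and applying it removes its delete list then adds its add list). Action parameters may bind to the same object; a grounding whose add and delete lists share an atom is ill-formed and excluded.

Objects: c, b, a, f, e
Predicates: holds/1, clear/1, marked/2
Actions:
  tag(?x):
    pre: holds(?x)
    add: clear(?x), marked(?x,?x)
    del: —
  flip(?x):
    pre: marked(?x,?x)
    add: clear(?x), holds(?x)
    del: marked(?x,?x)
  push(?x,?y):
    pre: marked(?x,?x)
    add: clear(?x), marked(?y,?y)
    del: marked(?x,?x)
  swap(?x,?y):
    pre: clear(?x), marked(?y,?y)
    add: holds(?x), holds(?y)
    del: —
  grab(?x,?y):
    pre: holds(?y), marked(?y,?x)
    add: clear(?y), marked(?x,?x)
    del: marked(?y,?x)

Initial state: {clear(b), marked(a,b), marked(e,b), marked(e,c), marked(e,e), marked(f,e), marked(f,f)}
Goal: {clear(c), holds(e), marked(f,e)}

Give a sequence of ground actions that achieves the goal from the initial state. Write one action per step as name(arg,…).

flip(e); push(f,c); flip(c)

1. flip(e)  →  {clear(b), clear(e), holds(e), marked(a,b), marked(e,b), marked(e,c), marked(f,e), marked(f,f)}
2. push(f,c)  →  {clear(b), clear(e), clear(f), holds(e), marked(a,b), marked(c,c), marked(e,b), marked(e,c), marked(f,e)}
3. flip(c)  →  {clear(b), clear(c), clear(e), clear(f), holds(c), holds(e), marked(a,b), marked(e,b), marked(e,c), marked(f,e)}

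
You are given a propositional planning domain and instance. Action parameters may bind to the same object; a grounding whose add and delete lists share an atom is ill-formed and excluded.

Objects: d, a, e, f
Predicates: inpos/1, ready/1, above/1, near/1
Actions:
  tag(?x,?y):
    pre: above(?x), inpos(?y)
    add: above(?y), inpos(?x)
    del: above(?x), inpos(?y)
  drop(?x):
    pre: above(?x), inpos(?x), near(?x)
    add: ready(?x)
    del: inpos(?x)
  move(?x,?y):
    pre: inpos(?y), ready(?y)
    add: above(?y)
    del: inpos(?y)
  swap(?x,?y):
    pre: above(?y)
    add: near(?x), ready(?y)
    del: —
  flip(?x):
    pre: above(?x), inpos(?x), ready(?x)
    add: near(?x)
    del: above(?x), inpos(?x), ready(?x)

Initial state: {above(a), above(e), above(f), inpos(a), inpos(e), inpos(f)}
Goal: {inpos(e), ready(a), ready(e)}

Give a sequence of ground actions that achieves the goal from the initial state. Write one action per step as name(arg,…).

swap(d,a); swap(d,e)

1. swap(d,a)  →  {above(a), above(e), above(f), inpos(a), inpos(e), inpos(f), near(d), ready(a)}
2. swap(d,e)  →  {above(a), above(e), above(f), inpos(a), inpos(e), inpos(f), near(d), ready(a), ready(e)}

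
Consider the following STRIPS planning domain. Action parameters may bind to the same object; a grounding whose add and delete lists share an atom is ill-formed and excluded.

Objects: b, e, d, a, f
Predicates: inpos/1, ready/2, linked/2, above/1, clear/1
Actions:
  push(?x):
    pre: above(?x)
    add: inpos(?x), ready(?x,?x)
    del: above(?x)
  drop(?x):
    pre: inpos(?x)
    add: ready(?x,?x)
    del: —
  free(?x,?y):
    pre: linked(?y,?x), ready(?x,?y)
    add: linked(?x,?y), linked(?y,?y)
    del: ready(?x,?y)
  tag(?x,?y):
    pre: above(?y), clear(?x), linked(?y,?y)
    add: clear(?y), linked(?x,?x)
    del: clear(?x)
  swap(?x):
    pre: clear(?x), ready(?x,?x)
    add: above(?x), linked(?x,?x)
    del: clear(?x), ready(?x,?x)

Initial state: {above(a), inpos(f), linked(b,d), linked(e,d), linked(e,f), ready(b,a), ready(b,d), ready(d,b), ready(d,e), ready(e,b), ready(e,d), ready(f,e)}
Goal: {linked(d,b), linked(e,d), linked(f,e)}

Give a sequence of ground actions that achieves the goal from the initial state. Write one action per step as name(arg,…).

free(d,b); free(f,e)

1. free(d,b)  →  {above(a), inpos(f), linked(b,b), linked(b,d), linked(d,b), linked(e,d), linked(e,f), ready(b,a), ready(b,d), ready(d,e), ready(e,b), ready(e,d), ready(f,e)}
2. free(f,e)  →  {above(a), inpos(f), linked(b,b), linked(b,d), linked(d,b), linked(e,d), linked(e,e), linked(e,f), linked(f,e), ready(b,a), ready(b,d), ready(d,e), ready(e,b), ready(e,d)}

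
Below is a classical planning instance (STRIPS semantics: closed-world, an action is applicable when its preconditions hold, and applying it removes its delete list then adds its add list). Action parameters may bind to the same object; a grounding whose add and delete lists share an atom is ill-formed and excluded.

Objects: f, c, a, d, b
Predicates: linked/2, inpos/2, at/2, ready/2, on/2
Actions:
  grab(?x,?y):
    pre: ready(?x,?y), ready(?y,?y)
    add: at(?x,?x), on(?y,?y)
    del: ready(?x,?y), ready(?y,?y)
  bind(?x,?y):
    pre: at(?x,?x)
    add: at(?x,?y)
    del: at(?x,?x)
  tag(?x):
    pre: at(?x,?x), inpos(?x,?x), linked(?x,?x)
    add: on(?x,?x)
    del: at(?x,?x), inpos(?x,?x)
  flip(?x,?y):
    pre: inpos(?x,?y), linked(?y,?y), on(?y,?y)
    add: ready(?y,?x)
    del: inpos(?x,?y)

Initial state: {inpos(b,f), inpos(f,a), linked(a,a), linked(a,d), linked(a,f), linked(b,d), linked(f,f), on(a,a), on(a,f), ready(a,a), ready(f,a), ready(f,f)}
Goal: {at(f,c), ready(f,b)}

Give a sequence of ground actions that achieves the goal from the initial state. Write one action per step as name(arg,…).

grab(f,f); bind(f,c); flip(b,f)

1. grab(f,f)  →  {at(f,f), inpos(b,f), inpos(f,a), linked(a,a), linked(a,d), linked(a,f), linked(b,d), linked(f,f), on(a,a), on(a,f), on(f,f), ready(a,a), ready(f,a)}
2. bind(f,c)  →  {at(f,c), inpos(b,f), inpos(f,a), linked(a,a), linked(a,d), linked(a,f), linked(b,d), linked(f,f), on(a,a), on(a,f), on(f,f), ready(a,a), ready(f,a)}
3. flip(b,f)  →  {at(f,c), inpos(f,a), linked(a,a), linked(a,d), linked(a,f), linked(b,d), linked(f,f), on(a,a), on(a,f), on(f,f), ready(a,a), ready(f,a), ready(f,b)}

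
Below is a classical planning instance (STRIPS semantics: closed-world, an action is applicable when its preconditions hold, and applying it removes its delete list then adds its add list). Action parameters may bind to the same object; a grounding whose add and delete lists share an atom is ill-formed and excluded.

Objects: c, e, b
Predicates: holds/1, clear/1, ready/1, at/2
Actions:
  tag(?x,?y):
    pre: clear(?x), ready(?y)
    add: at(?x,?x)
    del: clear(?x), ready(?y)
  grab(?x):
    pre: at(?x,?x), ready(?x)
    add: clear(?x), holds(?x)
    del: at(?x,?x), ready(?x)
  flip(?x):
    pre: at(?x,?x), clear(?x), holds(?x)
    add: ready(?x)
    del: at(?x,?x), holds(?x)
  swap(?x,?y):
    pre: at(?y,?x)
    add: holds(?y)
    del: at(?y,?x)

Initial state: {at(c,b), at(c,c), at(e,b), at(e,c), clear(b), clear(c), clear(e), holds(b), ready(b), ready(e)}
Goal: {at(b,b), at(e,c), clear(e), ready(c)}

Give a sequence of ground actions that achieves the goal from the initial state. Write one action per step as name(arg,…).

tag(b,e); swap(b,c); flip(c)

1. tag(b,e)  →  {at(b,b), at(c,b), at(c,c), at(e,b), at(e,c), clear(c), clear(e), holds(b), ready(b)}
2. swap(b,c)  →  {at(b,b), at(c,c), at(e,b), at(e,c), clear(c), clear(e), holds(b), holds(c), ready(b)}
3. flip(c)  →  {at(b,b), at(e,b), at(e,c), clear(c), clear(e), holds(b), ready(b), ready(c)}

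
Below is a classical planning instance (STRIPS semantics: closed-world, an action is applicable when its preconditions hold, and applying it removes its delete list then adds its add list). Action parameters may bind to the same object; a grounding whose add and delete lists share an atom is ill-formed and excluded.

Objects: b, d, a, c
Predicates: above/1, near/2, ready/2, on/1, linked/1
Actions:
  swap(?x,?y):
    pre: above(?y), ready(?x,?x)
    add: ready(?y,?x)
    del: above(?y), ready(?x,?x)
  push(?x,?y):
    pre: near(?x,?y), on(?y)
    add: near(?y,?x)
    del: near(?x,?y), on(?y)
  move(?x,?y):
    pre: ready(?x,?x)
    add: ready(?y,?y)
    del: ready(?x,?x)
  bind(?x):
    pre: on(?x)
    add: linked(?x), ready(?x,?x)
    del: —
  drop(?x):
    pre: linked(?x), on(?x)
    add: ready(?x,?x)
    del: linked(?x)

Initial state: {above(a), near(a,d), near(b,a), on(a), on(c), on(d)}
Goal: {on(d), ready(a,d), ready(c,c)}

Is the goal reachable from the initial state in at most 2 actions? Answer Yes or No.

No

1. bind(d)  →  {above(a), linked(d), near(a,d), near(b,a), on(a), on(c), on(d), ready(d,d)}
2. swap(d,a)  →  {linked(d), near(a,d), near(b,a), on(a), on(c), on(d), ready(a,d)}
3. bind(c)  →  {linked(c), linked(d), near(a,d), near(b,a), on(a), on(c), on(d), ready(a,d), ready(c,c)}
optimal plan length = 3; 3 > 2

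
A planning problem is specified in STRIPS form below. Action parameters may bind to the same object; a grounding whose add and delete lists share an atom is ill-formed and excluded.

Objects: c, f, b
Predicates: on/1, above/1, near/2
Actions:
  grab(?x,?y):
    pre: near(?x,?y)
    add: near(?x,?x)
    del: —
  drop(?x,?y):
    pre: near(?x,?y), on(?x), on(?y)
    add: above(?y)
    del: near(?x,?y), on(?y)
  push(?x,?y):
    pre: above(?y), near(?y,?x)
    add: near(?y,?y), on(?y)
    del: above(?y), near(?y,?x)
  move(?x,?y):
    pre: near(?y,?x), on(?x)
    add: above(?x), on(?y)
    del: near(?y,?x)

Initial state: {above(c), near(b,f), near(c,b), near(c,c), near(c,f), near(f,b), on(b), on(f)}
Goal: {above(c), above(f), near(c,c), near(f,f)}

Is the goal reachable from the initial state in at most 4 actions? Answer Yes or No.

1. grab(f,b)  →  {above(c), near(b,f), near(c,b), near(c,c), near(c,f), near(f,b), near(f,f), on(b), on(f)}
2. drop(b,f)  →  {above(c), above(f), near(c,b), near(c,c), near(c,f), near(f,b), near(f,f), on(b)}
optimal plan length = 2; 2 ≤ 4

Yes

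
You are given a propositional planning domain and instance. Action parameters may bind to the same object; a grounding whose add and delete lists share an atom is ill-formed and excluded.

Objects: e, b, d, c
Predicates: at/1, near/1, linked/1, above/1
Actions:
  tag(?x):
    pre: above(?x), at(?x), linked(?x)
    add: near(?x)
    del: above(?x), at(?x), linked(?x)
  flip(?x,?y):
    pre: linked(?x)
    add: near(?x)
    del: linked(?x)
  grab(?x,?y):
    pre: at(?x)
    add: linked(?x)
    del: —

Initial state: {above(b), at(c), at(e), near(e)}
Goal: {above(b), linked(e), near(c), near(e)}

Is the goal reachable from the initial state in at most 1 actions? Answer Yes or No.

1. grab(e,e)  →  {above(b), at(c), at(e), linked(e), near(e)}
2. grab(c,e)  →  {above(b), at(c), at(e), linked(c), linked(e), near(e)}
3. flip(c,e)  →  {above(b), at(c), at(e), linked(e), near(c), near(e)}
optimal plan length = 3; 3 > 1

No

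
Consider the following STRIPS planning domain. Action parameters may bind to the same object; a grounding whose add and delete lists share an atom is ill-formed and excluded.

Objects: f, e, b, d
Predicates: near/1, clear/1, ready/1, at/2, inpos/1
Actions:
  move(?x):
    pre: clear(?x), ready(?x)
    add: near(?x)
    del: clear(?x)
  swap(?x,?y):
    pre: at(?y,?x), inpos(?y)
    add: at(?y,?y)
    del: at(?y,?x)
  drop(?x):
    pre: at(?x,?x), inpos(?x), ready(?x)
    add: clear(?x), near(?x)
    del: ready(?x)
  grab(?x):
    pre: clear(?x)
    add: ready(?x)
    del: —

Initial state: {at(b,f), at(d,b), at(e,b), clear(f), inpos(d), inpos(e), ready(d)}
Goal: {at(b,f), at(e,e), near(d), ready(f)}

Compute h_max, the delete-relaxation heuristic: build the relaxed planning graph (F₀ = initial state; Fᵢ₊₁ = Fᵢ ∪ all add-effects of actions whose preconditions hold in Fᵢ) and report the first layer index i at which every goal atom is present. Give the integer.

2

F0 = init (7 atoms)
F1 = F0 ∪ {at(d,d), at(e,e), ready(f)}  (10 atoms)
F2 = F1 ∪ {clear(d), near(d), near(f)}  (13 atoms)
goal ⊆ F2  ⇒  h_max = 2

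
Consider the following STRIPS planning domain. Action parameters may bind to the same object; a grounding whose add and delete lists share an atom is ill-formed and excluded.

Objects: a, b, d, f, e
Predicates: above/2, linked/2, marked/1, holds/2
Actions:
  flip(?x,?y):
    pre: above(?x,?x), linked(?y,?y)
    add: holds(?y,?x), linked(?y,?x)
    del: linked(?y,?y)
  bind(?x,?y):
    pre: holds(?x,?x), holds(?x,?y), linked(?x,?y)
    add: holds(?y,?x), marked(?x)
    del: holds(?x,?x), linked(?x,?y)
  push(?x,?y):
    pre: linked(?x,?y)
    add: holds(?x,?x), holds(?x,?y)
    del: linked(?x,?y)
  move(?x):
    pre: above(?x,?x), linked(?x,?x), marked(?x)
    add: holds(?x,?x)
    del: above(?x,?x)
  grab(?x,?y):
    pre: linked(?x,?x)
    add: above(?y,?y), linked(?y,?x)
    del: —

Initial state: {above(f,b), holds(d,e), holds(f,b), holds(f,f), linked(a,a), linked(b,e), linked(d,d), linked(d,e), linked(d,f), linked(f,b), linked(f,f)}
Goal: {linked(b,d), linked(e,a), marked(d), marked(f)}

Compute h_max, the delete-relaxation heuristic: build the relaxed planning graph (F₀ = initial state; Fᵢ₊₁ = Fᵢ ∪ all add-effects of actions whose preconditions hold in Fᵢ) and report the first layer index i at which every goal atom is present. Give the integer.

2

F0 = init (11 atoms)
F1 = F0 ∪ {above(a,a), above(b,b), above(d,d), above(e,e), above(f,f), holds(a,a), holds(b,b), holds(b,e), holds(b,f), holds(d,d), holds(d,f), linked(a,d), linked(a,f), linked(b,a), linked(b,d), linked(b,f), linked(d,a), linked(e,a), linked(e,d), linked(e,f), linked(f,a), linked(f,d), marked(f)}  (34 atoms)
F2 = F1 ∪ {holds(a,b), holds(a,d), holds(a,e), holds(a,f), holds(b,a), holds(b,d), holds(d,a), holds(d,b), holds(e,a), holds(e,b), holds(e,d), holds(e,e), holds(e,f), holds(f,a), holds(f,d), holds(f,e), linked(a,b), linked(a,e), linked(d,b), linked(f,e), marked(b), marked(d)}  (56 atoms)
goal ⊆ F2  ⇒  h_max = 2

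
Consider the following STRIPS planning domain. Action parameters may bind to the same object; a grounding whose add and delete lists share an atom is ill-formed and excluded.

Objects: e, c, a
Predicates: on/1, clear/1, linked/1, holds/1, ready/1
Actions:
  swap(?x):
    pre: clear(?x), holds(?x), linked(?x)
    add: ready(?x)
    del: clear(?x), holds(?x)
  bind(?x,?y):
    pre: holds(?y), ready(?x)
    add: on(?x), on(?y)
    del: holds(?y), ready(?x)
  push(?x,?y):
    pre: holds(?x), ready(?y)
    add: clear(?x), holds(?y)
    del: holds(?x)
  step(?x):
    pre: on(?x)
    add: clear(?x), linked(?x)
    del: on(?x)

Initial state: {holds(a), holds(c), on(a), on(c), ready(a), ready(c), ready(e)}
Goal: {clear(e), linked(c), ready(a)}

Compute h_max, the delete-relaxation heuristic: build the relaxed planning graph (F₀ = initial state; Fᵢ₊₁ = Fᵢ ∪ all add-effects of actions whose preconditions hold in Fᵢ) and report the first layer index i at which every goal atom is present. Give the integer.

F0 = init (7 atoms)
F1 = F0 ∪ {clear(a), clear(c), holds(e), linked(a), linked(c), on(e)}  (13 atoms)
F2 = F1 ∪ {clear(e), linked(e)}  (15 atoms)
goal ⊆ F2  ⇒  h_max = 2

2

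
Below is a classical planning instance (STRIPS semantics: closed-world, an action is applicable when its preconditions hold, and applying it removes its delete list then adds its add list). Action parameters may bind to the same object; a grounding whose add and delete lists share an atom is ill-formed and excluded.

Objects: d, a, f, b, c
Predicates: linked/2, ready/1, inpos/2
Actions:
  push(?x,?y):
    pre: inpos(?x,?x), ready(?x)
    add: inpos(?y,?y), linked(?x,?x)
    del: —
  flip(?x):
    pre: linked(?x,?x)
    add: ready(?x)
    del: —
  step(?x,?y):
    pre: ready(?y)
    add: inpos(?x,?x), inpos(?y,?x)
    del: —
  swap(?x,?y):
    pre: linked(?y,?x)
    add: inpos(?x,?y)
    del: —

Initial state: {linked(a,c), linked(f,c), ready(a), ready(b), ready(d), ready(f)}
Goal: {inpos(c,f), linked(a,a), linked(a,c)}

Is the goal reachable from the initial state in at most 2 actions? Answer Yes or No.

1. step(a,d)  →  {inpos(a,a), inpos(d,a), linked(a,c), linked(f,c), ready(a), ready(b), ready(d), ready(f)}
2. push(a,d)  →  {inpos(a,a), inpos(d,a), inpos(d,d), linked(a,a), linked(a,c), linked(f,c), ready(a), ready(b), ready(d), ready(f)}
3. swap(c,f)  →  {inpos(a,a), inpos(c,f), inpos(d,a), inpos(d,d), linked(a,a), linked(a,c), linked(f,c), ready(a), ready(b), ready(d), ready(f)}
optimal plan length = 3; 3 > 2

No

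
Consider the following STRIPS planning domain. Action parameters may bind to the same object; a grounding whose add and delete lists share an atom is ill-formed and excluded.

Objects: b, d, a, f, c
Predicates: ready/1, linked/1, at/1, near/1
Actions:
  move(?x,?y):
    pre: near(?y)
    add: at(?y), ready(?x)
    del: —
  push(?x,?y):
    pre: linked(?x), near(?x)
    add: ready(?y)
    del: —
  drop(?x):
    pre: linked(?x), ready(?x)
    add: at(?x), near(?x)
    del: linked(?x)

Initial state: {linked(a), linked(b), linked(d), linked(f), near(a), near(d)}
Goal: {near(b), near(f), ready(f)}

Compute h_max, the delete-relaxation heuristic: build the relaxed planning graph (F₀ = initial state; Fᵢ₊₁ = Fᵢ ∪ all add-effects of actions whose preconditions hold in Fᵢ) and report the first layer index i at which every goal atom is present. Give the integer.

2

F0 = init (6 atoms)
F1 = F0 ∪ {at(a), at(d), ready(a), ready(b), ready(c), ready(d), ready(f)}  (13 atoms)
F2 = F1 ∪ {at(b), at(f), near(b), near(f)}  (17 atoms)
goal ⊆ F2  ⇒  h_max = 2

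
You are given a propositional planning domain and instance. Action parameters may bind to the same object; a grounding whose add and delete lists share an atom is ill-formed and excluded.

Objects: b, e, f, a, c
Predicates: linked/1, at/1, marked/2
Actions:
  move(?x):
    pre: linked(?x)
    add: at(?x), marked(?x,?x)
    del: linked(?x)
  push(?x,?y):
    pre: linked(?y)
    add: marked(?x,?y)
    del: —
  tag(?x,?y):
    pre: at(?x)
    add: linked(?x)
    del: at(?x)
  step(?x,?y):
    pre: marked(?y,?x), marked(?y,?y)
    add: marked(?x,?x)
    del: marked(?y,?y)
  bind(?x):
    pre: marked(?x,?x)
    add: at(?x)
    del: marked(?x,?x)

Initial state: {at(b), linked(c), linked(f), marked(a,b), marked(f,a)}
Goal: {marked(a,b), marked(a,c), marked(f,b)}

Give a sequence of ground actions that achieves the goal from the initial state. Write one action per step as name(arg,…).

1. push(a,c)  →  {at(b), linked(c), linked(f), marked(a,b), marked(a,c), marked(f,a)}
2. tag(b,b)  →  {linked(b), linked(c), linked(f), marked(a,b), marked(a,c), marked(f,a)}
3. push(f,b)  →  {linked(b), linked(c), linked(f), marked(a,b), marked(a,c), marked(f,a), marked(f,b)}

push(a,c); tag(b,b); push(f,b)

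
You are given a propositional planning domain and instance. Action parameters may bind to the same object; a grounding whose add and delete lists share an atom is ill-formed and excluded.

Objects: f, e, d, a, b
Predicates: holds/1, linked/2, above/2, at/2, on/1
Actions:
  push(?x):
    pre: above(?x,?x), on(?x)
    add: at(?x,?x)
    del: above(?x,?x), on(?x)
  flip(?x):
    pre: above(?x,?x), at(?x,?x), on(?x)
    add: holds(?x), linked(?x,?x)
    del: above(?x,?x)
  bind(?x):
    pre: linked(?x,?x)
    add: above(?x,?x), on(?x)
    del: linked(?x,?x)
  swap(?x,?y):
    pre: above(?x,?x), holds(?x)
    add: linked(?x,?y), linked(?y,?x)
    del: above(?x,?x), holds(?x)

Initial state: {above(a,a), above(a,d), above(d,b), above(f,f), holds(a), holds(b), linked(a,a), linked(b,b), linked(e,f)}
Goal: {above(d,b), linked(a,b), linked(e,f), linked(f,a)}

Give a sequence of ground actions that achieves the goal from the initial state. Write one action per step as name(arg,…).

1. bind(b)  →  {above(a,a), above(a,d), above(b,b), above(d,b), above(f,f), holds(a), holds(b), linked(a,a), linked(e,f), on(b)}
2. swap(a,f)  →  {above(a,d), above(b,b), above(d,b), above(f,f), holds(b), linked(a,a), linked(a,f), linked(e,f), linked(f,a), on(b)}
3. swap(b,a)  →  {above(a,d), above(d,b), above(f,f), linked(a,a), linked(a,b), linked(a,f), linked(b,a), linked(e,f), linked(f,a), on(b)}

bind(b); swap(a,f); swap(b,a)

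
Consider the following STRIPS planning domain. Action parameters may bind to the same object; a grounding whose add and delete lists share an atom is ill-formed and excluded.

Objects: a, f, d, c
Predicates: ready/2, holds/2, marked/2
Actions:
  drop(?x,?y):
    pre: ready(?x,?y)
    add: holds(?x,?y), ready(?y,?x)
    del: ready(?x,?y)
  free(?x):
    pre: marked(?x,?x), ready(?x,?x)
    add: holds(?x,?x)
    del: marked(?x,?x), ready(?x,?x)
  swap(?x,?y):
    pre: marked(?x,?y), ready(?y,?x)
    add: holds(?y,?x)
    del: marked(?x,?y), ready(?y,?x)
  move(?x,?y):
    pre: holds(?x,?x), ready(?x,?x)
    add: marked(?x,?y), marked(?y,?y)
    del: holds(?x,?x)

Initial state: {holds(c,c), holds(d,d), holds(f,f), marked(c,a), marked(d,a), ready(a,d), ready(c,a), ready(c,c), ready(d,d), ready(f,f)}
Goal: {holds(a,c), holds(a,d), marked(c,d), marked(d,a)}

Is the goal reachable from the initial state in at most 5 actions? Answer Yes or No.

1. drop(a,d)  →  {holds(a,d), holds(c,c), holds(d,d), holds(f,f), marked(c,a), marked(d,a), ready(c,a), ready(c,c), ready(d,a), ready(d,d), ready(f,f)}
2. drop(c,a)  →  {holds(a,d), holds(c,a), holds(c,c), holds(d,d), holds(f,f), marked(c,a), marked(d,a), ready(a,c), ready(c,c), ready(d,a), ready(d,d), ready(f,f)}
3. drop(a,c)  →  {holds(a,c), holds(a,d), holds(c,a), holds(c,c), holds(d,d), holds(f,f), marked(c,a), marked(d,a), ready(c,a), ready(c,c), ready(d,a), ready(d,d), ready(f,f)}
4. move(c,d)  →  {holds(a,c), holds(a,d), holds(c,a), holds(d,d), holds(f,f), marked(c,a), marked(c,d), marked(d,a), marked(d,d), ready(c,a), ready(c,c), ready(d,a), ready(d,d), ready(f,f)}
optimal plan length = 4; 4 ≤ 5

Yes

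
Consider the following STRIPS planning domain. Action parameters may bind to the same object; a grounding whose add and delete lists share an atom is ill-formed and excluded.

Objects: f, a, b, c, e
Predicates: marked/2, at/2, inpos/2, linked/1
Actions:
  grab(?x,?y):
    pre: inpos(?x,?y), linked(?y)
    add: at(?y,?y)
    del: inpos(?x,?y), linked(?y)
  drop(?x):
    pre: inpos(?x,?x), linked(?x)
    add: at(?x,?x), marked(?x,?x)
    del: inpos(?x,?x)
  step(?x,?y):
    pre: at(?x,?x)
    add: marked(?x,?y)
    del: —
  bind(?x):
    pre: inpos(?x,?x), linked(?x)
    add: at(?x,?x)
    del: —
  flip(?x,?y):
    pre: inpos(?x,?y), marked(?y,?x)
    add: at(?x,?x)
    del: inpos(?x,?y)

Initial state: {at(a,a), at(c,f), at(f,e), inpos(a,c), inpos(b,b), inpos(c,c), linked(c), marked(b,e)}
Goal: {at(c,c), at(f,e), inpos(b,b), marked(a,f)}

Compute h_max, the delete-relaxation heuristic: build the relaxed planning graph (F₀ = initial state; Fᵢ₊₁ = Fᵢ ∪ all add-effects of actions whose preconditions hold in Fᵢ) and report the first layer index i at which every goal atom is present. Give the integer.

F0 = init (8 atoms)
F1 = F0 ∪ {at(c,c), marked(a,a), marked(a,b), marked(a,c), marked(a,e), marked(a,f), marked(c,c)}  (15 atoms)
goal ⊆ F1  ⇒  h_max = 1

1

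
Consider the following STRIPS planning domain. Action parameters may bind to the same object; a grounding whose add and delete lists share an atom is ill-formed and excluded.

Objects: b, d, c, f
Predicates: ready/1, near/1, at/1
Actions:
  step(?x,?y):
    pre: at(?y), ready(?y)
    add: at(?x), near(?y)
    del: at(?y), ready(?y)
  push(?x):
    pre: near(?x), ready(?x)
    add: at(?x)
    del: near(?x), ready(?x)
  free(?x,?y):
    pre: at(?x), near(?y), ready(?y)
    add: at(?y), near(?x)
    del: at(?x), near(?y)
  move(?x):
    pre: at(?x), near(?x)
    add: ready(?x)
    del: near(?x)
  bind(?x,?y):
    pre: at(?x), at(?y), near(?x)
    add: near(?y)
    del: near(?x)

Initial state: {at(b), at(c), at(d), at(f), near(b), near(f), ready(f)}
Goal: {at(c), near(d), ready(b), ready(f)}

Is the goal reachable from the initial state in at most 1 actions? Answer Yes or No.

No

1. free(d,f)  →  {at(b), at(c), at(f), near(b), near(d), ready(f)}
2. move(b)  →  {at(b), at(c), at(f), near(d), ready(b), ready(f)}
optimal plan length = 2; 2 > 1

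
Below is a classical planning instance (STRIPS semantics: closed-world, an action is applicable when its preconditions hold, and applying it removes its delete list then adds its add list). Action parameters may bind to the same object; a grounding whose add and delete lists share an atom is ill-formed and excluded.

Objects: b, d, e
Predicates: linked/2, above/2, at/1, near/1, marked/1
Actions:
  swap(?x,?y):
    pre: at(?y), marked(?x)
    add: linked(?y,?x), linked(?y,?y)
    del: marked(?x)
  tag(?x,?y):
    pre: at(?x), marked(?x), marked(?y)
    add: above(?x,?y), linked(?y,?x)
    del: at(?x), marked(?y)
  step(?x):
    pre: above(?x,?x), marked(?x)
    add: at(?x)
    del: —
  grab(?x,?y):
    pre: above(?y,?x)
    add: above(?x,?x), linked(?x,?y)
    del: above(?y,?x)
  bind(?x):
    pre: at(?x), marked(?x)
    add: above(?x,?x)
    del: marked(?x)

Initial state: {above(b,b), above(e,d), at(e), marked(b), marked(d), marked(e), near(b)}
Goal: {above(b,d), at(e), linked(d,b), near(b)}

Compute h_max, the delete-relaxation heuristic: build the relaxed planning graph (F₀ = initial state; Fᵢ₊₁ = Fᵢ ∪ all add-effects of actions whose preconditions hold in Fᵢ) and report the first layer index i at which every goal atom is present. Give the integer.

F0 = init (7 atoms)
F1 = F0 ∪ {above(d,d), above(e,b), above(e,e), at(b), linked(b,e), linked(d,e), linked(e,b), linked(e,d), linked(e,e)}  (16 atoms)
F2 = F1 ∪ {above(b,d), above(b,e), at(d), linked(b,b), linked(b,d), linked(d,b)}  (22 atoms)
goal ⊆ F2  ⇒  h_max = 2

2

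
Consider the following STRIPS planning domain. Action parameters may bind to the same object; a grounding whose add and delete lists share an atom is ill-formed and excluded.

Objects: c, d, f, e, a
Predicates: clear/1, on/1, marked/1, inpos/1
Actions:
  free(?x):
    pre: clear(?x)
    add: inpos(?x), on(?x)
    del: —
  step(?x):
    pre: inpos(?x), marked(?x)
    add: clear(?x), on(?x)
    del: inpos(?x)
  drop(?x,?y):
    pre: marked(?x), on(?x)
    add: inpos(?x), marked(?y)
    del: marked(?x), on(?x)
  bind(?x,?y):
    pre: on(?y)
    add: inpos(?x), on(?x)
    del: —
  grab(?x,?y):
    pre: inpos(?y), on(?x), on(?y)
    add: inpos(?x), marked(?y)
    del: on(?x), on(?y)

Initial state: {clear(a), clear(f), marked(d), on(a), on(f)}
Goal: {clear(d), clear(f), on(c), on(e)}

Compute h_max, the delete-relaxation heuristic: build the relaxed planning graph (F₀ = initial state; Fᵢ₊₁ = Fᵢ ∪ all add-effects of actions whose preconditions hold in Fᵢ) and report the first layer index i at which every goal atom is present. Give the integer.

2

F0 = init (5 atoms)
F1 = F0 ∪ {inpos(a), inpos(c), inpos(d), inpos(e), inpos(f), on(c), on(d), on(e)}  (13 atoms)
F2 = F1 ∪ {clear(d), marked(a), marked(c), marked(e), marked(f)}  (18 atoms)
goal ⊆ F2  ⇒  h_max = 2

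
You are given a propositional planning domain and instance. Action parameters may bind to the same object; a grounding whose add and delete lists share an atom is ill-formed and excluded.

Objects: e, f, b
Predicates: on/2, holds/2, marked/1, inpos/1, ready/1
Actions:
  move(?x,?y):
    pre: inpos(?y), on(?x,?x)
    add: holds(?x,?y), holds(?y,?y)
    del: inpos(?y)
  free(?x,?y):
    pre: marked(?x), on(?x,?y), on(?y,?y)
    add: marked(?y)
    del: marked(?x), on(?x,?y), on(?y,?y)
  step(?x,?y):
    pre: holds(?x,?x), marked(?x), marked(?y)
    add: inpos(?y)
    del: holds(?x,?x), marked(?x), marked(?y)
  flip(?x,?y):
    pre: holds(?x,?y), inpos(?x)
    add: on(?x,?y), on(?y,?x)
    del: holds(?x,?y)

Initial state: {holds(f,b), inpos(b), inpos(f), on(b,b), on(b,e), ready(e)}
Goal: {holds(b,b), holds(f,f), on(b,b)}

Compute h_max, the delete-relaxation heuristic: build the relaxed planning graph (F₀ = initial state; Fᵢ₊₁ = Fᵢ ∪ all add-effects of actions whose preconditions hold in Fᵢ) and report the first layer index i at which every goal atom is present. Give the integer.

F0 = init (6 atoms)
F1 = F0 ∪ {holds(b,b), holds(b,f), holds(f,f), on(b,f), on(f,b)}  (11 atoms)
goal ⊆ F1  ⇒  h_max = 1

1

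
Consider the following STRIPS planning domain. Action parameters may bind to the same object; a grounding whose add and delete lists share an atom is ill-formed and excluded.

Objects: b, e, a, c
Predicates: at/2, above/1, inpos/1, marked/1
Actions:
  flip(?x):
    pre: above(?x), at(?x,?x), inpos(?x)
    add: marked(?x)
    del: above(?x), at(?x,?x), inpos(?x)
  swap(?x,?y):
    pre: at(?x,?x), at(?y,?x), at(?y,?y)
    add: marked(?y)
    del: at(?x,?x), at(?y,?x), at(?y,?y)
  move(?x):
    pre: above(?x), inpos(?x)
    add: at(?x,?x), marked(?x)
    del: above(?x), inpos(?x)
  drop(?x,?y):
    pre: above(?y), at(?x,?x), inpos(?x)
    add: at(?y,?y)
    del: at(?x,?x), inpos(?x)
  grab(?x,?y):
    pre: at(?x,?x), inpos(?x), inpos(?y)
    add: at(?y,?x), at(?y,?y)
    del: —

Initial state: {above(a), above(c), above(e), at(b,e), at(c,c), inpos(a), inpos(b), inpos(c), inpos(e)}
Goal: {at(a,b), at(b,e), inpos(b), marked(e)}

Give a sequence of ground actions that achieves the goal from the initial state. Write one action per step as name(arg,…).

move(e); grab(c,b); grab(b,a)

1. move(e)  →  {above(a), above(c), at(b,e), at(c,c), at(e,e), inpos(a), inpos(b), inpos(c), marked(e)}
2. grab(c,b)  →  {above(a), above(c), at(b,b), at(b,c), at(b,e), at(c,c), at(e,e), inpos(a), inpos(b), inpos(c), marked(e)}
3. grab(b,a)  →  {above(a), above(c), at(a,a), at(a,b), at(b,b), at(b,c), at(b,e), at(c,c), at(e,e), inpos(a), inpos(b), inpos(c), marked(e)}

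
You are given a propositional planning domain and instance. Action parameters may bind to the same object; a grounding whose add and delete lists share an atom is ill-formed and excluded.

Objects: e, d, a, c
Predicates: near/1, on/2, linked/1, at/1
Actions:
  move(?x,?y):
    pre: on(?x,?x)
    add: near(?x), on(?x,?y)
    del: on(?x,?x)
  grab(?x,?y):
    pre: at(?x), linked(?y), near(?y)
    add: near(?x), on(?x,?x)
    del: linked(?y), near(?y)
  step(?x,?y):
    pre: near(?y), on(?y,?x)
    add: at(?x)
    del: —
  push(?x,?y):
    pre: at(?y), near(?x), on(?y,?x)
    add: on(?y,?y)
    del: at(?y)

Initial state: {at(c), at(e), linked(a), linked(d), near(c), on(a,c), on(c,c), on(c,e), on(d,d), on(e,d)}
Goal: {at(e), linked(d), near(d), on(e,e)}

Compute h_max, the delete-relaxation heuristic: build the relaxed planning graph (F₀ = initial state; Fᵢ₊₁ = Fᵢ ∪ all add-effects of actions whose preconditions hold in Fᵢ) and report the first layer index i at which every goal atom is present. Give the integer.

2

F0 = init (10 atoms)
F1 = F0 ∪ {near(d), on(c,a), on(c,d), on(d,a), on(d,c), on(d,e)}  (16 atoms)
F2 = F1 ∪ {at(a), at(d), near(e), on(e,e)}  (20 atoms)
goal ⊆ F2  ⇒  h_max = 2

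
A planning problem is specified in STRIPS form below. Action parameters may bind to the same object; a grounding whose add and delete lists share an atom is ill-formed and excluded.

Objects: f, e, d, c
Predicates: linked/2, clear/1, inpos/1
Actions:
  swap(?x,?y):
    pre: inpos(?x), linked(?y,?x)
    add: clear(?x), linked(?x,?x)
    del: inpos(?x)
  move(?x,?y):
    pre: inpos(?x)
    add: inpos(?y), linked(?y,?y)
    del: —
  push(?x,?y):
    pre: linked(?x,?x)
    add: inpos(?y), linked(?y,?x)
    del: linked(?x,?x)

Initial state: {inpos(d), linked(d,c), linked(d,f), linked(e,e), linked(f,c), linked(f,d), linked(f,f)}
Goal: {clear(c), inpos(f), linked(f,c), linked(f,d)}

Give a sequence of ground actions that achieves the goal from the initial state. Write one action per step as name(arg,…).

1. move(d,f)  →  {inpos(d), inpos(f), linked(d,c), linked(d,f), linked(e,e), linked(f,c), linked(f,d), linked(f,f)}
2. move(f,c)  →  {inpos(c), inpos(d), inpos(f), linked(c,c), linked(d,c), linked(d,f), linked(e,e), linked(f,c), linked(f,d), linked(f,f)}
3. swap(c,f)  →  {clear(c), inpos(d), inpos(f), linked(c,c), linked(d,c), linked(d,f), linked(e,e), linked(f,c), linked(f,d), linked(f,f)}

move(d,f); move(f,c); swap(c,f)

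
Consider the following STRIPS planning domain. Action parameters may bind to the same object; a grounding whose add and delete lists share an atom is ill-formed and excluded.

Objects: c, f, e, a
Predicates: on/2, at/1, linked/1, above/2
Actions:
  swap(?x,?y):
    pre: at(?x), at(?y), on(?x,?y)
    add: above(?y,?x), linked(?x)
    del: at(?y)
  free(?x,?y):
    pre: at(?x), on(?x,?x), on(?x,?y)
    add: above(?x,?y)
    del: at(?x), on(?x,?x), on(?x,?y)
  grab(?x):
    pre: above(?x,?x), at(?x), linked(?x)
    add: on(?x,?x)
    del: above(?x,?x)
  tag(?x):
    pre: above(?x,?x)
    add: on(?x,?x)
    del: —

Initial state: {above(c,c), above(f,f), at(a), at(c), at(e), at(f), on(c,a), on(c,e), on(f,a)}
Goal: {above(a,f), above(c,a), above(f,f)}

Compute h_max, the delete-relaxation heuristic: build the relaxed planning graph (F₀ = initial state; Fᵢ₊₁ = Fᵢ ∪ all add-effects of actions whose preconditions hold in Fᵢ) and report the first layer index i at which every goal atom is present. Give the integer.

F0 = init (9 atoms)
F1 = F0 ∪ {above(a,c), above(a,f), above(e,c), linked(c), linked(f), on(c,c), on(f,f)}  (16 atoms)
F2 = F1 ∪ {above(c,a), above(c,e), above(f,a)}  (19 atoms)
goal ⊆ F2  ⇒  h_max = 2

2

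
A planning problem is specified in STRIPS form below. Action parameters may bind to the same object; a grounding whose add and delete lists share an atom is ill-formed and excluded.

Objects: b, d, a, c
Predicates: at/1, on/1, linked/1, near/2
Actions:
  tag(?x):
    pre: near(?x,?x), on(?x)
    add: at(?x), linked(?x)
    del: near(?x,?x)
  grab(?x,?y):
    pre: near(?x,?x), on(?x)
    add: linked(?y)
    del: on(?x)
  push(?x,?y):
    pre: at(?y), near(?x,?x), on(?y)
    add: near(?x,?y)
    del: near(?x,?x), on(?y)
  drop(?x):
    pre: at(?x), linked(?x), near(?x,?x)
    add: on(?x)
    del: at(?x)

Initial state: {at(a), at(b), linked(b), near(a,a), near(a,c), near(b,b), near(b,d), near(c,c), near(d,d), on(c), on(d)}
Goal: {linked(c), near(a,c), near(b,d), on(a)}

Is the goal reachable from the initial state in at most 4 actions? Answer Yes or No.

Yes

1. tag(c)  →  {at(a), at(b), at(c), linked(b), linked(c), near(a,a), near(a,c), near(b,b), near(b,d), near(d,d), on(c), on(d)}
2. grab(d,a)  →  {at(a), at(b), at(c), linked(a), linked(b), linked(c), near(a,a), near(a,c), near(b,b), near(b,d), near(d,d), on(c)}
3. drop(a)  →  {at(b), at(c), linked(a), linked(b), linked(c), near(a,a), near(a,c), near(b,b), near(b,d), near(d,d), on(a), on(c)}
optimal plan length = 3; 3 ≤ 4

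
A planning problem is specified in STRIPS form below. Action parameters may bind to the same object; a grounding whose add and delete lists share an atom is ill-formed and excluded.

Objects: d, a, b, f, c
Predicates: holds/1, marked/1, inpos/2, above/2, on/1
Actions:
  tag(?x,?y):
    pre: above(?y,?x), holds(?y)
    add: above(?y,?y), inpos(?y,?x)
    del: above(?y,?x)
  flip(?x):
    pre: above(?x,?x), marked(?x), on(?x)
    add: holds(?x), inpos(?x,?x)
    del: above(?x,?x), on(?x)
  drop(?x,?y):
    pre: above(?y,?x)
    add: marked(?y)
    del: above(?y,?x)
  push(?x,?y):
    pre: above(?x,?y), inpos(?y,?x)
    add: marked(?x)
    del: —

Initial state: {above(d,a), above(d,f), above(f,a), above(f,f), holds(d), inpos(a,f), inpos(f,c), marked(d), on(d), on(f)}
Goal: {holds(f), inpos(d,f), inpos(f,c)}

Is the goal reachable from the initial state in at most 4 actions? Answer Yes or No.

Yes

1. tag(f,d)  →  {above(d,a), above(d,d), above(f,a), above(f,f), holds(d), inpos(a,f), inpos(d,f), inpos(f,c), marked(d), on(d), on(f)}
2. drop(a,f)  →  {above(d,a), above(d,d), above(f,f), holds(d), inpos(a,f), inpos(d,f), inpos(f,c), marked(d), marked(f), on(d), on(f)}
3. flip(f)  →  {above(d,a), above(d,d), holds(d), holds(f), inpos(a,f), inpos(d,f), inpos(f,c), inpos(f,f), marked(d), marked(f), on(d)}
optimal plan length = 3; 3 ≤ 4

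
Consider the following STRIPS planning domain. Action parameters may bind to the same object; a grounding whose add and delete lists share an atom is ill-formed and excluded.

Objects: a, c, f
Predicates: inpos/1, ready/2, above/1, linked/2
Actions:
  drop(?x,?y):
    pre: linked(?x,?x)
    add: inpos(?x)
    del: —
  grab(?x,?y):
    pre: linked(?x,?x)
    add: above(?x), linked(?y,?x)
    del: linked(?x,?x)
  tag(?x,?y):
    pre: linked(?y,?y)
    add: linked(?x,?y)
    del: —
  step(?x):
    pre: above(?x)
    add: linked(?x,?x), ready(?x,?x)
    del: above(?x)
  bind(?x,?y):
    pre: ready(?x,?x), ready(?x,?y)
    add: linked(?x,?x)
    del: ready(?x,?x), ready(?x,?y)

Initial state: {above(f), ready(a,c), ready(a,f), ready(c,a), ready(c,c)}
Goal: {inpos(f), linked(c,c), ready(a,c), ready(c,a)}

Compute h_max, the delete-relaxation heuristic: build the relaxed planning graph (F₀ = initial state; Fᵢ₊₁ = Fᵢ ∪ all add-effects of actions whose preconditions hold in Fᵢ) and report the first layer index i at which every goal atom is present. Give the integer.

2

F0 = init (5 atoms)
F1 = F0 ∪ {linked(c,c), linked(f,f), ready(f,f)}  (8 atoms)
F2 = F1 ∪ {above(c), inpos(c), inpos(f), linked(a,c), linked(a,f), linked(c,f), linked(f,c)}  (15 atoms)
goal ⊆ F2  ⇒  h_max = 2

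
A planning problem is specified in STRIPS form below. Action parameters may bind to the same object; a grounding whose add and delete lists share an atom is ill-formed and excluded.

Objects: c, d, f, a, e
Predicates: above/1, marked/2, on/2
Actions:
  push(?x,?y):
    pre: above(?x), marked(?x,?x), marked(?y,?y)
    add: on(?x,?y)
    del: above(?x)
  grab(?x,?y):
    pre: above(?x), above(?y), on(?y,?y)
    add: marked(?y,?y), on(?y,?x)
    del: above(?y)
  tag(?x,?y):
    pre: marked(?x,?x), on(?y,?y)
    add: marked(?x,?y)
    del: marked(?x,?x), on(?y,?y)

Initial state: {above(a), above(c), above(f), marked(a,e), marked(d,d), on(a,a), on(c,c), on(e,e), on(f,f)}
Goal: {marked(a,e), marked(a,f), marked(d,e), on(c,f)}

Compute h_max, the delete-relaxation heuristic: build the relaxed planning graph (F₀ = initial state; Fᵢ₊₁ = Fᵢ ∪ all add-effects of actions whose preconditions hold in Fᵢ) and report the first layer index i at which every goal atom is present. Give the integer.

2

F0 = init (9 atoms)
F1 = F0 ∪ {marked(a,a), marked(c,c), marked(d,a), marked(d,c), marked(d,e), marked(d,f), marked(f,f), on(a,c), on(a,f), on(c,a), on(c,f), on(f,a), on(f,c)}  (22 atoms)
F2 = F1 ∪ {marked(a,c), marked(a,f), marked(c,a), marked(c,e), marked(c,f), marked(f,a), marked(f,c), marked(f,e), on(a,d), on(c,d), on(f,d)}  (33 atoms)
goal ⊆ F2  ⇒  h_max = 2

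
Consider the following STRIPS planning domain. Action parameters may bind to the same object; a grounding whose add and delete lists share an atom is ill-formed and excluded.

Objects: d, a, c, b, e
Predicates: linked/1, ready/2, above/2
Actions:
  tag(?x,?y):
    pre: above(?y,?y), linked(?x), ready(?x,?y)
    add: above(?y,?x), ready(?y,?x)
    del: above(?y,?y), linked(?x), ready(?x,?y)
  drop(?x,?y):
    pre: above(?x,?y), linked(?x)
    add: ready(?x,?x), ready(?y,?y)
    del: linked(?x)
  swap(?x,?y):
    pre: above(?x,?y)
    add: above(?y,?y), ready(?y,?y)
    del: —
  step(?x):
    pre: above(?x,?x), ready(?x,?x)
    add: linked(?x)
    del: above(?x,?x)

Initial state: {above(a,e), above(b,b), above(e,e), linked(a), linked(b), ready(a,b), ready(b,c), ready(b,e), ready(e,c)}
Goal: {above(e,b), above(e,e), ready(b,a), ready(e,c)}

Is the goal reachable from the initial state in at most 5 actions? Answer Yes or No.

Yes

1. tag(a,b)  →  {above(a,e), above(b,a), above(e,e), linked(b), ready(b,a), ready(b,c), ready(b,e), ready(e,c)}
2. tag(b,e)  →  {above(a,e), above(b,a), above(e,b), ready(b,a), ready(b,c), ready(e,b), ready(e,c)}
3. swap(a,e)  →  {above(a,e), above(b,a), above(e,b), above(e,e), ready(b,a), ready(b,c), ready(e,b), ready(e,c), ready(e,e)}
optimal plan length = 3; 3 ≤ 5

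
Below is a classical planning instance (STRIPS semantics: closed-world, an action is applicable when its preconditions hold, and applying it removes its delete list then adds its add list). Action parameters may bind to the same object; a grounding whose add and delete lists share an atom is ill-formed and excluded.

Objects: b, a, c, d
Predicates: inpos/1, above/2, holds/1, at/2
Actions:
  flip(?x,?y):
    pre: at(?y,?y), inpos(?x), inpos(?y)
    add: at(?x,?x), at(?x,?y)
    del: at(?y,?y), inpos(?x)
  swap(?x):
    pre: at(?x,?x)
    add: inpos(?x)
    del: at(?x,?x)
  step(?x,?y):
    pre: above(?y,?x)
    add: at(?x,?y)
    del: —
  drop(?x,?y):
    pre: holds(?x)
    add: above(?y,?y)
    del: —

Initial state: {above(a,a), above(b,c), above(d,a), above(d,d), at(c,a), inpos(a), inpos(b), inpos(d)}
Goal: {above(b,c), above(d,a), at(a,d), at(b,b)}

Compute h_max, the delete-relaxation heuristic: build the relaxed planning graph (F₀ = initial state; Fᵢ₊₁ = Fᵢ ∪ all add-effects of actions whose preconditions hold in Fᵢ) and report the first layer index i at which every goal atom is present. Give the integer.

2

F0 = init (8 atoms)
F1 = F0 ∪ {at(a,a), at(a,d), at(c,b), at(d,d)}  (12 atoms)
F2 = F1 ∪ {at(b,a), at(b,b), at(b,d), at(d,a)}  (16 atoms)
goal ⊆ F2  ⇒  h_max = 2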